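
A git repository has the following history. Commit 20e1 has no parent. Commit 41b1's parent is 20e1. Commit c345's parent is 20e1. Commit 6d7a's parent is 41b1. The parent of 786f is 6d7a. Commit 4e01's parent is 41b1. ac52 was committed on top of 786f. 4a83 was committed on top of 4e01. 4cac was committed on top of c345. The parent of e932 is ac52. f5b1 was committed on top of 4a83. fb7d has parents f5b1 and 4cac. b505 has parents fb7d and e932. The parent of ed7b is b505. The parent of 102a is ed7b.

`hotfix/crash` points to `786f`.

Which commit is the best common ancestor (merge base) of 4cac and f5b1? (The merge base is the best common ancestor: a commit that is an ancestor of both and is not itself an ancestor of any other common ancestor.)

20e1

Ancestors of 4cac: {20e1, 4cac, c345}.
Ancestors of f5b1: {20e1, 41b1, 4a83, 4e01, f5b1}.
Common ancestors: {20e1}.
The only common ancestor is 20e1, so it is the merge base.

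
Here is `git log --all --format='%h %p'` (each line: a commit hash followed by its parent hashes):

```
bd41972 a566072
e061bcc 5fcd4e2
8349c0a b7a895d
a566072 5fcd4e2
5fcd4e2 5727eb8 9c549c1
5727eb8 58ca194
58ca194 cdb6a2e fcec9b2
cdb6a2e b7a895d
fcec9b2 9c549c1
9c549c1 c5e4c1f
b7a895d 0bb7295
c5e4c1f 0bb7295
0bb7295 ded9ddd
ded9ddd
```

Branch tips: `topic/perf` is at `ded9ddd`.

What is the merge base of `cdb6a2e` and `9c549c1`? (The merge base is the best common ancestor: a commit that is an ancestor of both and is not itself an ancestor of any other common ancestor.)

0bb7295

Ancestors of cdb6a2e: {0bb7295, b7a895d, cdb6a2e, ded9ddd}.
Ancestors of 9c549c1: {0bb7295, 9c549c1, c5e4c1f, ded9ddd}.
Common ancestors: {0bb7295, ded9ddd}.
Among these, 0bb7295 is not an ancestor of any other common ancestor — it is the merge base.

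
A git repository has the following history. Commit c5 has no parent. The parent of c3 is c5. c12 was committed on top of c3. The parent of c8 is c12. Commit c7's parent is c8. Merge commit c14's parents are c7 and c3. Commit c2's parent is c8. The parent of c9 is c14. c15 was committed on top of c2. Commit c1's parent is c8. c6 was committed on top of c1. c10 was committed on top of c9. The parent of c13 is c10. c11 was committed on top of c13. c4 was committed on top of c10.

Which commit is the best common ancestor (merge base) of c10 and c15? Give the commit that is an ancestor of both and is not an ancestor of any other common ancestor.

c8

Ancestors of c10: {c10, c12, c14, c3, c5, c7, c8, c9}.
Ancestors of c15: {c12, c15, c2, c3, c5, c8}.
Common ancestors: {c12, c3, c5, c8}.
Among these, c8 is not an ancestor of any other common ancestor — it is the merge base.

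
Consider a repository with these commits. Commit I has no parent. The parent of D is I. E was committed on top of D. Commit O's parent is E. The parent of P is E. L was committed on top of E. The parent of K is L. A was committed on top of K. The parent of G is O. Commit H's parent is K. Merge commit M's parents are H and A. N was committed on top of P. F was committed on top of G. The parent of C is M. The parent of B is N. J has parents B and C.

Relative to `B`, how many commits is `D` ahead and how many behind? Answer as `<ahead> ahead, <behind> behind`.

Reachable from D: {D, I}.
Reachable from B: {B, D, E, I, N, P}.
Only in D's history (ahead): {} — 0.
Only in B's history (behind): {B, E, N, P} — 4.

0 ahead, 4 behind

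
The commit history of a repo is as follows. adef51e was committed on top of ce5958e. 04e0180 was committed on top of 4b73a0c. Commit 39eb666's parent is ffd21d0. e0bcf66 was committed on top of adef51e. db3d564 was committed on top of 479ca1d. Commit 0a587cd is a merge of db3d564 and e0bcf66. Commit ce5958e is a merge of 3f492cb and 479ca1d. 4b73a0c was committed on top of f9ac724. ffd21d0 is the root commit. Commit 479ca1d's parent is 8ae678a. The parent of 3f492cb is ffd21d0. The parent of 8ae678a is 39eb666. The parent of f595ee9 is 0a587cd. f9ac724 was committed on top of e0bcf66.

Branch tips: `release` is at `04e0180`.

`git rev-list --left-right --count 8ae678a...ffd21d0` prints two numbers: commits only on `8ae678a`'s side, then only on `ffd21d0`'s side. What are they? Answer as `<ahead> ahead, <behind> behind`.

Reachable from 8ae678a: {39eb666, 8ae678a, ffd21d0}.
Reachable from ffd21d0: {ffd21d0}.
Only in 8ae678a's history (ahead): {39eb666, 8ae678a} — 2.
Only in ffd21d0's history (behind): {} — 0.

2 ahead, 0 behind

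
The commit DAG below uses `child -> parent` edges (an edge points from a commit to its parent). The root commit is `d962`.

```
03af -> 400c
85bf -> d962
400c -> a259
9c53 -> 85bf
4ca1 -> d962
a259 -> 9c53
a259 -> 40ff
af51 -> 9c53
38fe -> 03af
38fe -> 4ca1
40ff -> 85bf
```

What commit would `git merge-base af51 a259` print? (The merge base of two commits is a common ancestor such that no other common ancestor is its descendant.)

9c53

Ancestors of af51: {85bf, 9c53, af51, d962}.
Ancestors of a259: {40ff, 85bf, 9c53, a259, d962}.
Common ancestors: {85bf, 9c53, d962}.
Among these, 9c53 is not an ancestor of any other common ancestor — it is the merge base.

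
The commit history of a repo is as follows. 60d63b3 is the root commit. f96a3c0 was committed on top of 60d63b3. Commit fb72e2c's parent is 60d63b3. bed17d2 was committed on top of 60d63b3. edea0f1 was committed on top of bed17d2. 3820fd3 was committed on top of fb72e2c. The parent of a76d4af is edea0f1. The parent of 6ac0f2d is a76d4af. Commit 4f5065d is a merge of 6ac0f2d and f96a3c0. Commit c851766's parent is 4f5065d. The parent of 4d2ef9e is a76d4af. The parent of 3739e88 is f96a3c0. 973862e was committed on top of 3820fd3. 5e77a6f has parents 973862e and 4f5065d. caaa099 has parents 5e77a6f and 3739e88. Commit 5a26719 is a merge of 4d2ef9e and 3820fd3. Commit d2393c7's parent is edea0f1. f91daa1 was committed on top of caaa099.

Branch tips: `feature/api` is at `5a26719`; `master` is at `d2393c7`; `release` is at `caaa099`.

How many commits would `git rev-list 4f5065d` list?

7

Walking parent pointers from 4f5065d: reachable set = {4f5065d, 60d63b3, 6ac0f2d, a76d4af, bed17d2, edea0f1, f96a3c0}.
That is 7 commits.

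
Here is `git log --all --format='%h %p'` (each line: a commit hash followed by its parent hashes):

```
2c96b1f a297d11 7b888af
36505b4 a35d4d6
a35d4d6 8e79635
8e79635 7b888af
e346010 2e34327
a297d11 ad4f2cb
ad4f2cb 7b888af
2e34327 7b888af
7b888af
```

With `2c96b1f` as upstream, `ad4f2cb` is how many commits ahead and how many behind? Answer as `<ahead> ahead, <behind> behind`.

0 ahead, 2 behind

Reachable from ad4f2cb: {7b888af, ad4f2cb}.
Reachable from 2c96b1f: {2c96b1f, 7b888af, a297d11, ad4f2cb}.
Only in ad4f2cb's history (ahead): {} — 0.
Only in 2c96b1f's history (behind): {2c96b1f, a297d11} — 2.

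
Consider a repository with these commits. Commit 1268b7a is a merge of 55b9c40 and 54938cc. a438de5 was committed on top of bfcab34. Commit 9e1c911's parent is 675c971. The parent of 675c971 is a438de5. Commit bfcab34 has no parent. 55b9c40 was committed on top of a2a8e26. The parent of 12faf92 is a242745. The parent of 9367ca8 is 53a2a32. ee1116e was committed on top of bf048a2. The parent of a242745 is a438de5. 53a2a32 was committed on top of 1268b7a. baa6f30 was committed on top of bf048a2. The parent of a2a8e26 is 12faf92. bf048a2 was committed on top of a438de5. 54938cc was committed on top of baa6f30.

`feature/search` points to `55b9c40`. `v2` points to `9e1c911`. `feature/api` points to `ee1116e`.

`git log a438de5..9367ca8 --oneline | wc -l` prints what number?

10

Reachable from 9367ca8: {1268b7a, 12faf92, 53a2a32, 54938cc, 55b9c40, 9367ca8, a242745, a2a8e26, a438de5, baa6f30, bf048a2, bfcab34}.
Reachable from a438de5: {a438de5, bfcab34}.
In 9367ca8's history but not a438de5's: {1268b7a, 12faf92, 53a2a32, 54938cc, 55b9c40, 9367ca8, a242745, a2a8e26, baa6f30, bf048a2} — 10 commits.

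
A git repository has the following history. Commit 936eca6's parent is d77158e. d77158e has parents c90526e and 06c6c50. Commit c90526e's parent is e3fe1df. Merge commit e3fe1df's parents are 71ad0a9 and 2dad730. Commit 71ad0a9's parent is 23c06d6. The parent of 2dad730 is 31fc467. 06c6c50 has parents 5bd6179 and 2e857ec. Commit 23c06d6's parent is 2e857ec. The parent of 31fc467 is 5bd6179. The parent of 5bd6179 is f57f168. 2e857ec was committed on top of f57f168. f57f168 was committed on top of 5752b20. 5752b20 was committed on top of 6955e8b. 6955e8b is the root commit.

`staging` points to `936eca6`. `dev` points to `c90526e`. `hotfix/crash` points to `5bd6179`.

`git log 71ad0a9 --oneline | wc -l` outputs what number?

Walking parent pointers from 71ad0a9: reachable set = {23c06d6, 2e857ec, 5752b20, 6955e8b, 71ad0a9, f57f168}.
That is 6 commits.

6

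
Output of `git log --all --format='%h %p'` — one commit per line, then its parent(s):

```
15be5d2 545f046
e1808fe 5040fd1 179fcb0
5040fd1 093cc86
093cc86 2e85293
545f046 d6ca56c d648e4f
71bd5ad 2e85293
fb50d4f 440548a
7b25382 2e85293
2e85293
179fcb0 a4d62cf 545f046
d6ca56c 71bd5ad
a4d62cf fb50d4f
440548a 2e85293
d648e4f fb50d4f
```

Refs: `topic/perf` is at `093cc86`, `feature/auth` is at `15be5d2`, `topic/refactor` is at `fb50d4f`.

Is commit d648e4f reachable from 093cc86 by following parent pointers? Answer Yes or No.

Ancestors of 093cc86: {093cc86, 2e85293}.
d648e4f is not in that set, so it is not an ancestor of 093cc86.

No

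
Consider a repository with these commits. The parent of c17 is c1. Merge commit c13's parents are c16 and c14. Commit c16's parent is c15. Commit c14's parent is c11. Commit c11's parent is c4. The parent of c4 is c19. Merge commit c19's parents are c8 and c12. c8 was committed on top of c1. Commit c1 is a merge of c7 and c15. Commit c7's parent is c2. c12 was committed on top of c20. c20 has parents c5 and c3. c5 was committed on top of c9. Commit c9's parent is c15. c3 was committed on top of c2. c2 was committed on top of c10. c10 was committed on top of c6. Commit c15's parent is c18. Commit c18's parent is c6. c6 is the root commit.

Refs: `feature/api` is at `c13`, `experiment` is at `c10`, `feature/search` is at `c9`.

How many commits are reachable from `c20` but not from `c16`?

Reachable from c20: {c10, c15, c18, c2, c20, c3, c5, c6, c9}.
Reachable from c16: {c15, c16, c18, c6}.
In c20's history but not c16's: {c10, c2, c20, c3, c5, c9} — 6 commits.

6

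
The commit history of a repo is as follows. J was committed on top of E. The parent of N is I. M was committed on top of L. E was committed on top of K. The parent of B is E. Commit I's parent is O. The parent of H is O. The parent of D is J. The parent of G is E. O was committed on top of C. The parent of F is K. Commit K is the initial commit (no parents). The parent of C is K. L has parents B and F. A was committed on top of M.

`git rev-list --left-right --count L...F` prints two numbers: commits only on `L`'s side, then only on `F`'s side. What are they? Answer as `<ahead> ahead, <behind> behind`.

Reachable from L: {B, E, F, K, L}.
Reachable from F: {F, K}.
Only in L's history (ahead): {B, E, L} — 3.
Only in F's history (behind): {} — 0.

3 ahead, 0 behind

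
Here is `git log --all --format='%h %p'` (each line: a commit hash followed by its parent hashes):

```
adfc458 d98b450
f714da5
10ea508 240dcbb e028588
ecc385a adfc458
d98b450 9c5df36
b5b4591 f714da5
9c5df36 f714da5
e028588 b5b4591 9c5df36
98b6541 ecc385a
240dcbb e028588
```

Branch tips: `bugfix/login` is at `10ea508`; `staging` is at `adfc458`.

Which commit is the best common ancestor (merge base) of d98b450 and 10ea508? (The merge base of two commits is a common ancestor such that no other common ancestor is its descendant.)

Ancestors of d98b450: {9c5df36, d98b450, f714da5}.
Ancestors of 10ea508: {10ea508, 240dcbb, 9c5df36, b5b4591, e028588, f714da5}.
Common ancestors: {9c5df36, f714da5}.
Among these, 9c5df36 is not an ancestor of any other common ancestor — it is the merge base.

9c5df36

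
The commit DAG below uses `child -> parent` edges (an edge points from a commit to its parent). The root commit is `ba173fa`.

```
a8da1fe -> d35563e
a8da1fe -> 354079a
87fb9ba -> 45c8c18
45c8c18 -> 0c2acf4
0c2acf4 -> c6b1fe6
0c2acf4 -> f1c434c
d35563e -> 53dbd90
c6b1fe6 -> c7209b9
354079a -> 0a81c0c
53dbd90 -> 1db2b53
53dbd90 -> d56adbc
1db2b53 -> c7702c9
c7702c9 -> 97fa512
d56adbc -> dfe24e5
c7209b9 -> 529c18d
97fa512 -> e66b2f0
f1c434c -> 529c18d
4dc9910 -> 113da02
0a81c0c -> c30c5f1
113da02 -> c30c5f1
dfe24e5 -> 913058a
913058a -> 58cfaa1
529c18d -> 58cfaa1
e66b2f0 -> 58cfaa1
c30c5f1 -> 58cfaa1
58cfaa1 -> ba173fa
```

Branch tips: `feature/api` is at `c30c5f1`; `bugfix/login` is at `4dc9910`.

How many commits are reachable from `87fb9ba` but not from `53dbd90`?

Reachable from 87fb9ba: {0c2acf4, 45c8c18, 529c18d, 58cfaa1, 87fb9ba, ba173fa, c6b1fe6, c7209b9, f1c434c}.
Reachable from 53dbd90: {1db2b53, 53dbd90, 58cfaa1, 913058a, 97fa512, ba173fa, c7702c9, d56adbc, dfe24e5, e66b2f0}.
In 87fb9ba's history but not 53dbd90's: {0c2acf4, 45c8c18, 529c18d, 87fb9ba, c6b1fe6, c7209b9, f1c434c} — 7 commits.

7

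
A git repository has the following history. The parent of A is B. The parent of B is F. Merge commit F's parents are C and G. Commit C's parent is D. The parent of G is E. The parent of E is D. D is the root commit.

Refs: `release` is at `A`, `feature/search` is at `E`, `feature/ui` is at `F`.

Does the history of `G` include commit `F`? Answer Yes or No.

Ancestors of G: {D, E, G}.
F is not in that set, so it is not an ancestor of G.

No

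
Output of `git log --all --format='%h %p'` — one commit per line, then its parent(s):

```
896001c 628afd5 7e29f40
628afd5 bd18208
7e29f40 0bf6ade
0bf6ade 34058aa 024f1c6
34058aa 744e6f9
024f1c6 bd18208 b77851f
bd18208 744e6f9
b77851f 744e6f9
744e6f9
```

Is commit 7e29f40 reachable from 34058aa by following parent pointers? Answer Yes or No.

Ancestors of 34058aa: {34058aa, 744e6f9}.
7e29f40 is not in that set, so it is not an ancestor of 34058aa.

No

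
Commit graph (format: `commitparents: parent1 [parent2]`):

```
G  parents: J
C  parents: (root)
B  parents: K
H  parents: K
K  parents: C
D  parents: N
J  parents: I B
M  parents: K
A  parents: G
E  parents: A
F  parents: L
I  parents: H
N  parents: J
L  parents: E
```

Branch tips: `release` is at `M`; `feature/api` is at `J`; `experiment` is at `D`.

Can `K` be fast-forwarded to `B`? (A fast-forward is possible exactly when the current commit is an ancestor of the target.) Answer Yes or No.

A fast-forward from K to B is possible iff K is an ancestor of B.
Ancestors of B: {B, C, K}.
K is among them, so fast-forward is possible.

Yes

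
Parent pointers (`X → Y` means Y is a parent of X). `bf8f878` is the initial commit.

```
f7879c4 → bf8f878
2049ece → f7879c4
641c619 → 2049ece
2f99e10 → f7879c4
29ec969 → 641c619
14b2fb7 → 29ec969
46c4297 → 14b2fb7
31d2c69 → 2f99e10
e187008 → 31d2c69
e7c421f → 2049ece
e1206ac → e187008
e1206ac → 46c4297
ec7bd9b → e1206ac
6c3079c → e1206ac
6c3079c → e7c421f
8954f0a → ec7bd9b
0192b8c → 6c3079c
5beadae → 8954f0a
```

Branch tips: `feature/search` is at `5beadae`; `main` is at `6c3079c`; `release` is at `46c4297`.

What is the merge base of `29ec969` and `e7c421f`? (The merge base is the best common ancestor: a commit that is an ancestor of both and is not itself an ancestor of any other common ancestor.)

Ancestors of 29ec969: {2049ece, 29ec969, 641c619, bf8f878, f7879c4}.
Ancestors of e7c421f: {2049ece, bf8f878, e7c421f, f7879c4}.
Common ancestors: {2049ece, bf8f878, f7879c4}.
Among these, 2049ece is not an ancestor of any other common ancestor — it is the merge base.

2049ece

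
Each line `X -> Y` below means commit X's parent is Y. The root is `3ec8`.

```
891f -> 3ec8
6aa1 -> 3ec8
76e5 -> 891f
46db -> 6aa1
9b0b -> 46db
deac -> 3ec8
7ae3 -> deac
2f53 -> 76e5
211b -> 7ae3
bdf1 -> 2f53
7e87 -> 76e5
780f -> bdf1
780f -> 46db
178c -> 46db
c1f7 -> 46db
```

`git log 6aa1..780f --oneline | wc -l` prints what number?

Reachable from 780f: {2f53, 3ec8, 46db, 6aa1, 76e5, 780f, 891f, bdf1}.
Reachable from 6aa1: {3ec8, 6aa1}.
In 780f's history but not 6aa1's: {2f53, 46db, 76e5, 780f, 891f, bdf1} — 6 commits.

6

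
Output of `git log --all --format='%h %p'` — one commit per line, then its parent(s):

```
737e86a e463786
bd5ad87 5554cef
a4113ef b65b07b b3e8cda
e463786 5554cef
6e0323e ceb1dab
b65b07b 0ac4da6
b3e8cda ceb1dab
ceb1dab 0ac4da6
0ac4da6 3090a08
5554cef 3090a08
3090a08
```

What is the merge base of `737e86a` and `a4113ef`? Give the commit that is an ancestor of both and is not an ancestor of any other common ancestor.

3090a08

Ancestors of 737e86a: {3090a08, 5554cef, 737e86a, e463786}.
Ancestors of a4113ef: {0ac4da6, 3090a08, a4113ef, b3e8cda, b65b07b, ceb1dab}.
Common ancestors: {3090a08}.
The only common ancestor is 3090a08, so it is the merge base.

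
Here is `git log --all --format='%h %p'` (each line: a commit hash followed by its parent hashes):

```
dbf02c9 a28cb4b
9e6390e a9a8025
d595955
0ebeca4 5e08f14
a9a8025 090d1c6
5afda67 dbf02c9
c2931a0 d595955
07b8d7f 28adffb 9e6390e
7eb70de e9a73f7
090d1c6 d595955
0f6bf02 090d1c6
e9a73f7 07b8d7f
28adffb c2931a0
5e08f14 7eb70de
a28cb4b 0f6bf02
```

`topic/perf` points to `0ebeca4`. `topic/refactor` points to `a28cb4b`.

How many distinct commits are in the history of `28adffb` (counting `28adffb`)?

3

Walking parent pointers from 28adffb: reachable set = {28adffb, c2931a0, d595955}.
That is 3 commits.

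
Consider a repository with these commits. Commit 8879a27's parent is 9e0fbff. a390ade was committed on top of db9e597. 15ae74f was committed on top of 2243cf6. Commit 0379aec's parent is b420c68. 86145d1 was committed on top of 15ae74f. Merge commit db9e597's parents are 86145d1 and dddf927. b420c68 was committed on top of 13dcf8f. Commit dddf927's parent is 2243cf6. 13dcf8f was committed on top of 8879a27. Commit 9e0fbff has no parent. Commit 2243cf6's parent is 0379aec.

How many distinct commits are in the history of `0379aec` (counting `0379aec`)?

Walking parent pointers from 0379aec: reachable set = {0379aec, 13dcf8f, 8879a27, 9e0fbff, b420c68}.
That is 5 commits.

5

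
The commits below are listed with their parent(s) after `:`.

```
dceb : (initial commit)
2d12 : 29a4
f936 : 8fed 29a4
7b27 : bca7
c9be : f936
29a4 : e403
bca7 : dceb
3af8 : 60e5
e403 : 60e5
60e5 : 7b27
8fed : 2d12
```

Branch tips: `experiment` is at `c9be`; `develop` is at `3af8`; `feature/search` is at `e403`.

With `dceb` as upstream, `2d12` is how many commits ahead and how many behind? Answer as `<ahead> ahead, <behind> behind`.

6 ahead, 0 behind

Reachable from 2d12: {29a4, 2d12, 60e5, 7b27, bca7, dceb, e403}.
Reachable from dceb: {dceb}.
Only in 2d12's history (ahead): {29a4, 2d12, 60e5, 7b27, bca7, e403} — 6.
Only in dceb's history (behind): {} — 0.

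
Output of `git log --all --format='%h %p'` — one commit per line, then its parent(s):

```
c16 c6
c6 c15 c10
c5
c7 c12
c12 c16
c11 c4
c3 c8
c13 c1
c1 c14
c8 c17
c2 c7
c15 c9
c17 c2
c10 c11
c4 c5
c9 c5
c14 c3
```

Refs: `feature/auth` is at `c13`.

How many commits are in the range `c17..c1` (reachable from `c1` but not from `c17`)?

4

Reachable from c1: {c1, c10, c11, c12, c14, c15, c16, c17, c2, c3, c4, c5, c6, c7, c8, c9}.
Reachable from c17: {c10, c11, c12, c15, c16, c17, c2, c4, c5, c6, c7, c9}.
In c1's history but not c17's: {c1, c14, c3, c8} — 4 commits.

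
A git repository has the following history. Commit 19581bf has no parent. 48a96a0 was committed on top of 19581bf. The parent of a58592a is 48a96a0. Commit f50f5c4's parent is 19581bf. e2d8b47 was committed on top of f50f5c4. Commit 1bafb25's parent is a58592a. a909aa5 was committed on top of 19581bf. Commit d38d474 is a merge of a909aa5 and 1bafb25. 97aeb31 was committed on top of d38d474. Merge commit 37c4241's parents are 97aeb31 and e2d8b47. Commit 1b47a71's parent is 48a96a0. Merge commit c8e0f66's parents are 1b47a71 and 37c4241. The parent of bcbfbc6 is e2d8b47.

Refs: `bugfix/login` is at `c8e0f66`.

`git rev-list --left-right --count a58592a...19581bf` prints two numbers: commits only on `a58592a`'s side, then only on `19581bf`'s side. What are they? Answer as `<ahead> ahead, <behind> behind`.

Reachable from a58592a: {19581bf, 48a96a0, a58592a}.
Reachable from 19581bf: {19581bf}.
Only in a58592a's history (ahead): {48a96a0, a58592a} — 2.
Only in 19581bf's history (behind): {} — 0.

2 ahead, 0 behind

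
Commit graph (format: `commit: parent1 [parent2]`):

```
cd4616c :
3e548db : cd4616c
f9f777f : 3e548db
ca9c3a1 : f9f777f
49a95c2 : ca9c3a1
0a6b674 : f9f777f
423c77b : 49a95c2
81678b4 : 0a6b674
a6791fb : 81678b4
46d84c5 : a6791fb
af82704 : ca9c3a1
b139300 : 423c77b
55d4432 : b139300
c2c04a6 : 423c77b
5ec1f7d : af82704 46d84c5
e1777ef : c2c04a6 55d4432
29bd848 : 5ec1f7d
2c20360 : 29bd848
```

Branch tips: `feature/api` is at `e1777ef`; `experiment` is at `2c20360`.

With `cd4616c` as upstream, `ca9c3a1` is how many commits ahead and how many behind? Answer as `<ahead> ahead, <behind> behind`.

Reachable from ca9c3a1: {3e548db, ca9c3a1, cd4616c, f9f777f}.
Reachable from cd4616c: {cd4616c}.
Only in ca9c3a1's history (ahead): {3e548db, ca9c3a1, f9f777f} — 3.
Only in cd4616c's history (behind): {} — 0.

3 ahead, 0 behind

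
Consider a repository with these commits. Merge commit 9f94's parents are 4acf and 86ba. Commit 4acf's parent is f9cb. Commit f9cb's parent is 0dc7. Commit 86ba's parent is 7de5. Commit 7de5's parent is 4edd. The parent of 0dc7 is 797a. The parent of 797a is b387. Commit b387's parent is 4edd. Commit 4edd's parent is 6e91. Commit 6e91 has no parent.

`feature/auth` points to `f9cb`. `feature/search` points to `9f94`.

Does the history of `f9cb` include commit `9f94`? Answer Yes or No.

No

Ancestors of f9cb: {0dc7, 4edd, 6e91, 797a, b387, f9cb}.
9f94 is not in that set, so it is not an ancestor of f9cb.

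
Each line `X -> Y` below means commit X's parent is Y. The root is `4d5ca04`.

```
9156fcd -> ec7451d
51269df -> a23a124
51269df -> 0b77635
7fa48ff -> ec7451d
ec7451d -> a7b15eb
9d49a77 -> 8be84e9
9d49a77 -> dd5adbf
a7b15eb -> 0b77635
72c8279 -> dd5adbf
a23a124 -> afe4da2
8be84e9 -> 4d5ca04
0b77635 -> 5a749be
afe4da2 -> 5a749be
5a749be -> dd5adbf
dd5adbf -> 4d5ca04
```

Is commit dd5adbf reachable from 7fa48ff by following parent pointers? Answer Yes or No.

Ancestors of 7fa48ff (commits reachable by following parents): {0b77635, 4d5ca04, 5a749be, 7fa48ff, a7b15eb, dd5adbf, ec7451d}.
dd5adbf is in that set, so it is an ancestor of 7fa48ff.

Yes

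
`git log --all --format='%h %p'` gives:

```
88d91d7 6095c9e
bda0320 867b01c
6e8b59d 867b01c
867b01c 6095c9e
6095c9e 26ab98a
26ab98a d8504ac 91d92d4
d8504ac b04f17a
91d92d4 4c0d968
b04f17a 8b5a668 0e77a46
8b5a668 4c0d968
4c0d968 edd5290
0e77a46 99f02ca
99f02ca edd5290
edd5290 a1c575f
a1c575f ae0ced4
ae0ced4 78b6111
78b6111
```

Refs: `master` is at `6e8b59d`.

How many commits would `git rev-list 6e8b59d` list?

15

Walking parent pointers from 6e8b59d: reachable set = {0e77a46, 26ab98a, 4c0d968, 6095c9e, 6e8b59d, 78b6111, 867b01c, 8b5a668, 91d92d4, 99f02ca, a1c575f, ae0ced4, b04f17a, d8504ac, edd5290}.
That is 15 commits.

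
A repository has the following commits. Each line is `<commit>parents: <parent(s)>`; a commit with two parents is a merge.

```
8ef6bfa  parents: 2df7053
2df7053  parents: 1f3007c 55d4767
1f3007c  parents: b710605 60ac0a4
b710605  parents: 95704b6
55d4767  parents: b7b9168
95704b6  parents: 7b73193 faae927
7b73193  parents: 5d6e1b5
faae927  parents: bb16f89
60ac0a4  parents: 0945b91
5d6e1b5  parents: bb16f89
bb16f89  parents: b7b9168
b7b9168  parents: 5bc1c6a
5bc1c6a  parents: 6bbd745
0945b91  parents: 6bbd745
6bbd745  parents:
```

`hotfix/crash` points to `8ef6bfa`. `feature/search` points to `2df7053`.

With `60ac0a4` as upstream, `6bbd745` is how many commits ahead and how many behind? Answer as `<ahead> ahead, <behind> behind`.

Reachable from 6bbd745: {6bbd745}.
Reachable from 60ac0a4: {0945b91, 60ac0a4, 6bbd745}.
Only in 6bbd745's history (ahead): {} — 0.
Only in 60ac0a4's history (behind): {0945b91, 60ac0a4} — 2.

0 ahead, 2 behind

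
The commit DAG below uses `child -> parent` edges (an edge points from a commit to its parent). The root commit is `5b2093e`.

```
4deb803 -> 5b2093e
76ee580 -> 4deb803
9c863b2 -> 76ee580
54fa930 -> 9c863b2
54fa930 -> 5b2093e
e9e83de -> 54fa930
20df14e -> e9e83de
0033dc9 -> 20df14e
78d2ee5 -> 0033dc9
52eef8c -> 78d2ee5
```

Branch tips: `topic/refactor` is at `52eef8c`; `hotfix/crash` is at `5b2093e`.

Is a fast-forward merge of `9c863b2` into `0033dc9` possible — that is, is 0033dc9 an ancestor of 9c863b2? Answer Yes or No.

A fast-forward from 0033dc9 to 9c863b2 is possible iff 0033dc9 is an ancestor of 9c863b2.
Ancestors of 9c863b2: {4deb803, 5b2093e, 76ee580, 9c863b2}.
0033dc9 is not among them, so fast-forward is not possible.

No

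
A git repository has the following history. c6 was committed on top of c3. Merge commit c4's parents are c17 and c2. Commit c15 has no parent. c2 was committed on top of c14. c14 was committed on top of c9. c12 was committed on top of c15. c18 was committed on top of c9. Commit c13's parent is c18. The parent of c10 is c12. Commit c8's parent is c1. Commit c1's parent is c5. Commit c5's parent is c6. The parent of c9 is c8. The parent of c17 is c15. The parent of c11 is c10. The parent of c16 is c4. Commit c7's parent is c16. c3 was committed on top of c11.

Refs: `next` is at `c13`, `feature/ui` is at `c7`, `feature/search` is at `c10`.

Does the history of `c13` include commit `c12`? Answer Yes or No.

Ancestors of c13 (commits reachable by following parents): {c1, c10, c11, c12, c13, c15, c18, c3, c5, c6, c8, c9}.
c12 is in that set, so it is an ancestor of c13.

Yes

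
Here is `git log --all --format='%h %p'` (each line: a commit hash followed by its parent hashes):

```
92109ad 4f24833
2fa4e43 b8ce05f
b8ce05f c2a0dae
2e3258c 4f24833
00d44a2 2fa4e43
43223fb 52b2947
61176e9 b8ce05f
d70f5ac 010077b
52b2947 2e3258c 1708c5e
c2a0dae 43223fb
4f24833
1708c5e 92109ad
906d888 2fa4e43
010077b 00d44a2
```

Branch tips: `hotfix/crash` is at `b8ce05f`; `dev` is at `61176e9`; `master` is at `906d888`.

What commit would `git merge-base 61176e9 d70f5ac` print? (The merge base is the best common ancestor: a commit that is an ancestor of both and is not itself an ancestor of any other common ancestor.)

b8ce05f

Ancestors of 61176e9: {1708c5e, 2e3258c, 43223fb, 4f24833, 52b2947, 61176e9, 92109ad, b8ce05f, c2a0dae}.
Ancestors of d70f5ac: {00d44a2, 010077b, 1708c5e, 2e3258c, 2fa4e43, 43223fb, 4f24833, 52b2947, 92109ad, b8ce05f, c2a0dae, d70f5ac}.
Common ancestors: {1708c5e, 2e3258c, 43223fb, 4f24833, 52b2947, 92109ad, b8ce05f, c2a0dae}.
Among these, b8ce05f is not an ancestor of any other common ancestor — it is the merge base.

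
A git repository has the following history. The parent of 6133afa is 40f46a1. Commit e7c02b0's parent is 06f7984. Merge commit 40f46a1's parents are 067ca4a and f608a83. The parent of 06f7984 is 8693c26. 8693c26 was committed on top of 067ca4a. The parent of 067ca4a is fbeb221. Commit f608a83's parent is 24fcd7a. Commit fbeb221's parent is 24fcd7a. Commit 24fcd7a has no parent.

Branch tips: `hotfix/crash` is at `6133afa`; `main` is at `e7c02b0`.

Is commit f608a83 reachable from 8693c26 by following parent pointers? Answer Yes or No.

No

Ancestors of 8693c26: {067ca4a, 24fcd7a, 8693c26, fbeb221}.
f608a83 is not in that set, so it is not an ancestor of 8693c26.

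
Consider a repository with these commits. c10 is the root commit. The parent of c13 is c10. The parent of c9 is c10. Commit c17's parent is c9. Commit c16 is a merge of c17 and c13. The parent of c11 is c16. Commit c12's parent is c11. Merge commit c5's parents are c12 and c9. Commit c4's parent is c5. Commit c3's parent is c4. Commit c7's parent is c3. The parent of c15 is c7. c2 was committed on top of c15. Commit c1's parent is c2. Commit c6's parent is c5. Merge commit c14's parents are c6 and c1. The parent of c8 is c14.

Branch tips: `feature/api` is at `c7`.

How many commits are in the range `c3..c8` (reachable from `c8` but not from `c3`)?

Reachable from c8: {c1, c10, c11, c12, c13, c14, c15, c16, c17, c2, c3, c4, c5, c6, c7, c8, c9}.
Reachable from c3: {c10, c11, c12, c13, c16, c17, c3, c4, c5, c9}.
In c8's history but not c3's: {c1, c14, c15, c2, c6, c7, c8} — 7 commits.

7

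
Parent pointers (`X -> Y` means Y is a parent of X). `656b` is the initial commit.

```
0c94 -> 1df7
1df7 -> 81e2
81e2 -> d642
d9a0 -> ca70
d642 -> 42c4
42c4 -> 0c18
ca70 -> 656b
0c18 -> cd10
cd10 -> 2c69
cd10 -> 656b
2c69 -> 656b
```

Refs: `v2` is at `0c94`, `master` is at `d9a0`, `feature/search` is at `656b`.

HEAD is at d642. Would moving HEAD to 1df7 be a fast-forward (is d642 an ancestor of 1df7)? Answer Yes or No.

Yes

A fast-forward from d642 to 1df7 is possible iff d642 is an ancestor of 1df7.
Ancestors of 1df7: {0c18, 1df7, 2c69, 42c4, 656b, 81e2, cd10, d642}.
d642 is among them, so fast-forward is possible.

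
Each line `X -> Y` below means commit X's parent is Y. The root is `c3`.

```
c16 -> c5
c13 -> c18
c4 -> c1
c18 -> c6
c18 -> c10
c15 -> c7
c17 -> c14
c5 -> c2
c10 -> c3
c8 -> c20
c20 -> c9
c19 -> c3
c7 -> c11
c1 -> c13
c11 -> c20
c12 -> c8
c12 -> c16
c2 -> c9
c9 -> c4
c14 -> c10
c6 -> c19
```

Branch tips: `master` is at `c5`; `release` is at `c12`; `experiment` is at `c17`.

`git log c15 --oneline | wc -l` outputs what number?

Walking parent pointers from c15: reachable set = {c1, c10, c11, c13, c15, c18, c19, c20, c3, c4, c6, c7, c9}.
That is 13 commits.

13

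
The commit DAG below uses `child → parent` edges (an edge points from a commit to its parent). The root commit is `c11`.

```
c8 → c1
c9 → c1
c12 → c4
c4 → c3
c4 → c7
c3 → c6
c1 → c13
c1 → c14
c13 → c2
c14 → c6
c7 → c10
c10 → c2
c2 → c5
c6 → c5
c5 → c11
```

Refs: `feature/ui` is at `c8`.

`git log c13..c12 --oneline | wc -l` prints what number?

6

Reachable from c12: {c10, c11, c12, c2, c3, c4, c5, c6, c7}.
Reachable from c13: {c11, c13, c2, c5}.
In c12's history but not c13's: {c10, c12, c3, c4, c6, c7} — 6 commits.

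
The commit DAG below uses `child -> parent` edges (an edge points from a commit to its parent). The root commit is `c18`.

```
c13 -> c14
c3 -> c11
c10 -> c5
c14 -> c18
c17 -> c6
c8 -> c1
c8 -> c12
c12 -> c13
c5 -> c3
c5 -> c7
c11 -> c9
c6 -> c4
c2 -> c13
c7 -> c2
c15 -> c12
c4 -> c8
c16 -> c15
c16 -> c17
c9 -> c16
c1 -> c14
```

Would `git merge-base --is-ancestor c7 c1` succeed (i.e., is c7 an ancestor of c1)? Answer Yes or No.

No

Ancestors of c1: {c1, c14, c18}.
c7 is not in that set, so it is not an ancestor of c1.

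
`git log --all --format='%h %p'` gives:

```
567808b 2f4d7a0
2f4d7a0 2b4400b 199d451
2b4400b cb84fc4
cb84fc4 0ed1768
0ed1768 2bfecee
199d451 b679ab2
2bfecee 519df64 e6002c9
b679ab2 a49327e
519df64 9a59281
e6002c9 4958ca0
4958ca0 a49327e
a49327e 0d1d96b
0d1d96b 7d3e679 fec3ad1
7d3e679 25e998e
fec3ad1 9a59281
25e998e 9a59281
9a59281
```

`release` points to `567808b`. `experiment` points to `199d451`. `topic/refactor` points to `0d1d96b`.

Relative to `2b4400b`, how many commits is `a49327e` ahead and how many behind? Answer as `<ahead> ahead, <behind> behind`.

0 ahead, 7 behind

Reachable from a49327e: {0d1d96b, 25e998e, 7d3e679, 9a59281, a49327e, fec3ad1}.
Reachable from 2b4400b: {0d1d96b, 0ed1768, 25e998e, 2b4400b, 2bfecee, 4958ca0, 519df64, 7d3e679, 9a59281, a49327e, cb84fc4, e6002c9, fec3ad1}.
Only in a49327e's history (ahead): {} — 0.
Only in 2b4400b's history (behind): {0ed1768, 2b4400b, 2bfecee, 4958ca0, 519df64, cb84fc4, e6002c9} — 7.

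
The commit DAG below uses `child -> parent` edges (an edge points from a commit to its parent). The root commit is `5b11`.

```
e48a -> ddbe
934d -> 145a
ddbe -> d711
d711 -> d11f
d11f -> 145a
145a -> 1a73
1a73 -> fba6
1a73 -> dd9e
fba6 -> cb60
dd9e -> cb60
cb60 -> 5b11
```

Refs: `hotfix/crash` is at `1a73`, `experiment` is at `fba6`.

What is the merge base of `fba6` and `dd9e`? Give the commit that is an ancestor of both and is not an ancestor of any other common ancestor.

cb60

Ancestors of fba6: {5b11, cb60, fba6}.
Ancestors of dd9e: {5b11, cb60, dd9e}.
Common ancestors: {5b11, cb60}.
Among these, cb60 is not an ancestor of any other common ancestor — it is the merge base.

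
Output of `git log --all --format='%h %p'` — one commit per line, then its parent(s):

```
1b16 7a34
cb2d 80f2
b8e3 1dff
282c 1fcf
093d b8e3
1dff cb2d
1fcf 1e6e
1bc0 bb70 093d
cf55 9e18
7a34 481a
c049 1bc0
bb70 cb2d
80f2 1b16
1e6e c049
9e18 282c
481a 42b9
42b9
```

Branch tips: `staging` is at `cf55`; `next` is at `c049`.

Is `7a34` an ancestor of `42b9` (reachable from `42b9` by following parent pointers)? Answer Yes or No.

No

Ancestors of 42b9: {42b9}.
7a34 is not in that set, so it is not an ancestor of 42b9.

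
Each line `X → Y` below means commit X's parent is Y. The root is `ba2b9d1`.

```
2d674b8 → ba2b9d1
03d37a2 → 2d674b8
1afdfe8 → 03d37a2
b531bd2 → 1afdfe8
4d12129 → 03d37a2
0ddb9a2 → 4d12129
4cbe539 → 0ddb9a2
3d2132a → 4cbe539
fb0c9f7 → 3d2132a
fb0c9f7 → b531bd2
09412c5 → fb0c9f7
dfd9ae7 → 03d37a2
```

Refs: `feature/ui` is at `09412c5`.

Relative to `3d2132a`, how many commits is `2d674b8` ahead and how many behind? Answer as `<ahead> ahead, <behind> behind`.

Reachable from 2d674b8: {2d674b8, ba2b9d1}.
Reachable from 3d2132a: {03d37a2, 0ddb9a2, 2d674b8, 3d2132a, 4cbe539, 4d12129, ba2b9d1}.
Only in 2d674b8's history (ahead): {} — 0.
Only in 3d2132a's history (behind): {03d37a2, 0ddb9a2, 3d2132a, 4cbe539, 4d12129} — 5.

0 ahead, 5 behind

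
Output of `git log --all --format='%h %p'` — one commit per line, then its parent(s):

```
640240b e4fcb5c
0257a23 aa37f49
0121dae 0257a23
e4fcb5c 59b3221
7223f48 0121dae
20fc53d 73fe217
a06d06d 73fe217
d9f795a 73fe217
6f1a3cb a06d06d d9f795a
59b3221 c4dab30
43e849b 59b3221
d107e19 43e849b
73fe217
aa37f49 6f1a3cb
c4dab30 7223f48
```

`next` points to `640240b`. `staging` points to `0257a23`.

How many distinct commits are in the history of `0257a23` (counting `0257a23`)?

6

Walking parent pointers from 0257a23: reachable set = {0257a23, 6f1a3cb, 73fe217, a06d06d, aa37f49, d9f795a}.
That is 6 commits.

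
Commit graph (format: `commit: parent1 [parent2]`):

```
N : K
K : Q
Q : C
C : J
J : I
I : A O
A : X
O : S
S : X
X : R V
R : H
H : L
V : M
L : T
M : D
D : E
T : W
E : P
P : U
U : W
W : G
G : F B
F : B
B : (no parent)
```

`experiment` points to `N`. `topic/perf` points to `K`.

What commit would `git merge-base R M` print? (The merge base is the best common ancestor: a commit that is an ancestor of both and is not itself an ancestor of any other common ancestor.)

W

Ancestors of R: {B, F, G, H, L, R, T, W}.
Ancestors of M: {B, D, E, F, G, M, P, U, W}.
Common ancestors: {B, F, G, W}.
Among these, W is not an ancestor of any other common ancestor — it is the merge base.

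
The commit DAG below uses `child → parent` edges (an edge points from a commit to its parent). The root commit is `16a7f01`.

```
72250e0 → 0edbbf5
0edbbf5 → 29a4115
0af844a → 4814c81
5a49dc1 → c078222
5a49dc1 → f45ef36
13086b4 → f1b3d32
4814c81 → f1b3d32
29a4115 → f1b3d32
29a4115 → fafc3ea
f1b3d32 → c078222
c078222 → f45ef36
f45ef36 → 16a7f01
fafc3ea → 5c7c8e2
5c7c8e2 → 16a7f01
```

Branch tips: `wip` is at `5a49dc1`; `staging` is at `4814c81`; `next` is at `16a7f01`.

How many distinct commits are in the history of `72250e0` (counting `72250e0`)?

9

Walking parent pointers from 72250e0: reachable set = {0edbbf5, 16a7f01, 29a4115, 5c7c8e2, 72250e0, c078222, f1b3d32, f45ef36, fafc3ea}.
That is 9 commits.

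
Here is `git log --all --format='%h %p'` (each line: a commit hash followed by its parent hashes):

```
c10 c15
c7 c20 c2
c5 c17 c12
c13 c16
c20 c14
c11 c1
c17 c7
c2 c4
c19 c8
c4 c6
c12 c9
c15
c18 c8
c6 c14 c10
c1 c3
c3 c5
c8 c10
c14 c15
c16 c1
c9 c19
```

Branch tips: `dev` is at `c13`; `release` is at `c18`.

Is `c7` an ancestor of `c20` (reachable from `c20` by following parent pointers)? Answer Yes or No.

Ancestors of c20: {c14, c15, c20}.
c7 is not in that set, so it is not an ancestor of c20.

No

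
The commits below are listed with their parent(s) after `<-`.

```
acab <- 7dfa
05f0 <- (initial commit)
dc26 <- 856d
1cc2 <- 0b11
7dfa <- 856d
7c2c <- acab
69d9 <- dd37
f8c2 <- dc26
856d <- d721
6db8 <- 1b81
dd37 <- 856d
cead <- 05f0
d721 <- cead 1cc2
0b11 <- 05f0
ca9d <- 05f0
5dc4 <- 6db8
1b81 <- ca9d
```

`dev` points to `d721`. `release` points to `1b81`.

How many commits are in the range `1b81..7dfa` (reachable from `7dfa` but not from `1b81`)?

6

Reachable from 7dfa: {05f0, 0b11, 1cc2, 7dfa, 856d, cead, d721}.
Reachable from 1b81: {05f0, 1b81, ca9d}.
In 7dfa's history but not 1b81's: {0b11, 1cc2, 7dfa, 856d, cead, d721} — 6 commits.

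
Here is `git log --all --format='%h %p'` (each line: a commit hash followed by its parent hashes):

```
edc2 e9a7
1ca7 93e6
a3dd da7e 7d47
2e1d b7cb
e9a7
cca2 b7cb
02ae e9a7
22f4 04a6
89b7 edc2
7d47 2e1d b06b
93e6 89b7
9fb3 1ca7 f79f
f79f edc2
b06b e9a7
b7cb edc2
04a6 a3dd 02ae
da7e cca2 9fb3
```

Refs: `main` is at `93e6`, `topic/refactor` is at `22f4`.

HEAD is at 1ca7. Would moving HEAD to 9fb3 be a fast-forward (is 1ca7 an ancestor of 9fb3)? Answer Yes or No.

Yes

A fast-forward from 1ca7 to 9fb3 is possible iff 1ca7 is an ancestor of 9fb3.
Ancestors of 9fb3: {1ca7, 89b7, 93e6, 9fb3, e9a7, edc2, f79f}.
1ca7 is among them, so fast-forward is possible.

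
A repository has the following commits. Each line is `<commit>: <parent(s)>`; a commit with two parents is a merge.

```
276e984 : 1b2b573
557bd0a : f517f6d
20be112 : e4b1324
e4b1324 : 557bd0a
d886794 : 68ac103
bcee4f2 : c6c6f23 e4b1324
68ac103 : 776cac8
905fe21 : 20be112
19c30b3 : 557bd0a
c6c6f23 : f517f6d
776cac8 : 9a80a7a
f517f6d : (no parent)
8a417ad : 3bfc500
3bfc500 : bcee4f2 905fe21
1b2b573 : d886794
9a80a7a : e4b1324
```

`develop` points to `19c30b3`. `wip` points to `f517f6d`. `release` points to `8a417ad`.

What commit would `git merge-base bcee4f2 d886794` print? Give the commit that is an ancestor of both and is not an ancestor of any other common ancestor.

Ancestors of bcee4f2: {557bd0a, bcee4f2, c6c6f23, e4b1324, f517f6d}.
Ancestors of d886794: {557bd0a, 68ac103, 776cac8, 9a80a7a, d886794, e4b1324, f517f6d}.
Common ancestors: {557bd0a, e4b1324, f517f6d}.
Among these, e4b1324 is not an ancestor of any other common ancestor — it is the merge base.

e4b1324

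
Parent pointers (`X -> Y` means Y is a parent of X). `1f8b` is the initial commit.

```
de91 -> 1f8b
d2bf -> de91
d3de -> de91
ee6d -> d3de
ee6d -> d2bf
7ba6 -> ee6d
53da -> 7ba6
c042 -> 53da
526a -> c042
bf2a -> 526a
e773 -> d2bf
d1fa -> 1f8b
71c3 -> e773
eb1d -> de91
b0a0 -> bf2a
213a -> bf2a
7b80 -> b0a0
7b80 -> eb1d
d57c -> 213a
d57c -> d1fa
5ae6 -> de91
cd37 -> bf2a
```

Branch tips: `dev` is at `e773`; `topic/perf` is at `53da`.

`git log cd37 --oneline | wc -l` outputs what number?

Walking parent pointers from cd37: reachable set = {1f8b, 526a, 53da, 7ba6, bf2a, c042, cd37, d2bf, d3de, de91, ee6d}.
That is 11 commits.

11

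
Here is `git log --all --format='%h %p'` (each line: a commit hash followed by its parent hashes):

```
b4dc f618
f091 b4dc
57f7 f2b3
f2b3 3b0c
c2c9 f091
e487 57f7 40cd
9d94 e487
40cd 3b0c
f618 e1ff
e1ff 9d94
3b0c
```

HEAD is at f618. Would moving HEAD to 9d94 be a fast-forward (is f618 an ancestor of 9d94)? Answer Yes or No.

A fast-forward from f618 to 9d94 is possible iff f618 is an ancestor of 9d94.
Ancestors of 9d94: {3b0c, 40cd, 57f7, 9d94, e487, f2b3}.
f618 is not among them, so fast-forward is not possible.

No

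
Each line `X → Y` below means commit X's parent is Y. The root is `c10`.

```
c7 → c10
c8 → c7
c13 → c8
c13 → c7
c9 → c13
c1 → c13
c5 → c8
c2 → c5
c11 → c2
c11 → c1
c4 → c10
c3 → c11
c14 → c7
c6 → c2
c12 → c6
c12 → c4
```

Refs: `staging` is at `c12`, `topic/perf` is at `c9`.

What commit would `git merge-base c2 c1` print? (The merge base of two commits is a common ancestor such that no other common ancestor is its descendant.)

Ancestors of c2: {c10, c2, c5, c7, c8}.
Ancestors of c1: {c1, c10, c13, c7, c8}.
Common ancestors: {c10, c7, c8}.
Among these, c8 is not an ancestor of any other common ancestor — it is the merge base.

c8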